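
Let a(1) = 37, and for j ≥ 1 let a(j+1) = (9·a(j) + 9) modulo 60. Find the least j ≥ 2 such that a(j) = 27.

3

Listing terms: a(1) = 37; a(2) = 42; a(3) = 27; a(4) = 12; a(5) = 57; a(6) = 42.
Since a(6) = a(2) = 42, the sequence is eventually periodic: after a pre-period of length 1 it cycles with period 4.
The value 27 first appears (with j ≥ 2) at a(3).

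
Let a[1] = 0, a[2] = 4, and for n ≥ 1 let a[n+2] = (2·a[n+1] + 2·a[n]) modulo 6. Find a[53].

a[1] = 0,  a[2] = 4,  a[3] = 2,  a[4] = 0,  a[5] = 4.
Since (a[4], a[5]) = (a[1], a[2]) = (0, 4) (two consecutive terms determine the rest), the sequence is periodic with period 3.
(53 - 1) mod 3 = 1, so a[53] = a[2] = 4.

4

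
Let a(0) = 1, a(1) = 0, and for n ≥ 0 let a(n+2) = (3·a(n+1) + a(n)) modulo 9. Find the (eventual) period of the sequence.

Computing terms: a(0) = 1; a(1) = 0; a(2) = 1; a(3) = 3; a(4) = 1; a(5) = 6; a(6) = 1; a(7) = 0.
Since (a(6), a(7)) = (a(0), a(1)) = (1, 0) (two consecutive terms determine the rest), the sequence is periodic with period 6.

6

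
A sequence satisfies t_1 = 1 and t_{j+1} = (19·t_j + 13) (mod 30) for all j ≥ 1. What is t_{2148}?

12

Computing terms: t_1 = 1; t_2 = 2; t_3 = 21; t_4 = 22; t_5 = 11; t_6 = 12; t_7 = 1.
Since t_7 = t_1 = 1, the sequence is periodic with period 6.
So t_{2148} = t_{1 + ((2148-1) mod 6)} = t_6 = 12.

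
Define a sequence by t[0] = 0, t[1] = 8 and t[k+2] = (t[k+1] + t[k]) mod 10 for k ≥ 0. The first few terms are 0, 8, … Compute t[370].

Computing terms: t[0] = 0; t[1] = 8; t[2] = 8; t[3] = 6; t[4] = 4; t[5] = 0; t[6] = 4; t[7] = 4; t[8] = 8; t[9] = 2; t[10] = 0; t[11] = 2; t[12] = 2; t[13] = 4; t[14] = 6; t[15] = 0; t[16] = 6; t[17] = 6; t[18] = 2; t[19] = 8; t[20] = 0; t[21] = 8.
The sequence repeats with period 20.
So t[370] = t[0 + ((370-0) mod 20)] = t[10] = 0.

0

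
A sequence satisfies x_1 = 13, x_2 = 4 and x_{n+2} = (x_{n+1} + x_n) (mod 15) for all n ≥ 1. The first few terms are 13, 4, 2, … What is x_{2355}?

2

We have x_1 = 13; x_2 = 4; x_3 = 2; x_4 = 6; x_5 = 8; x_6 = 14; x_7 = 7; x_8 = 6; x_9 = 13; x_{10} = 4.
Since (x_9, x_{10}) = (x_1, x_2) = (13, 4) (two consecutive terms determine the rest), the sequence is periodic with period 8.
So x_{2355} = x_{1 + ((2355-1) mod 8)} = x_3 = 2.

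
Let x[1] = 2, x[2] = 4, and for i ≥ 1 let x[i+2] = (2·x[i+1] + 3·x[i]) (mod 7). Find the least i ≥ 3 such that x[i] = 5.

4

We have x[1] = 2, x[2] = 4, x[3] = 0, x[4] = 5, x[5] = 3, x[6] = 0, x[7] = 2, x[8] = 4.
The sequence repeats with period 6.
The value 5 first appears (with i ≥ 3) at x[4].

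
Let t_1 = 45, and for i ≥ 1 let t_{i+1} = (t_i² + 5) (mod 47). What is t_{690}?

t_1 = 45,  t_2 = 9,  t_3 = 39,  t_4 = 22,  t_5 = 19,  t_6 = 37,  t_7 = 11,  t_8 = 32,  t_9 = 42,  t_{10} = 30,  t_{11} = 12,  t_{12} = 8,  t_{13} = 22.
Since t_{13} = t_4 = 22, the sequence is eventually periodic: after a pre-period of length 3 it cycles with period 9.
For i ≥ 4, t_i depends only on (i - 4) mod 9. (690 - 4) mod 9 = 2, so t_{690} = t_6 = 37.

37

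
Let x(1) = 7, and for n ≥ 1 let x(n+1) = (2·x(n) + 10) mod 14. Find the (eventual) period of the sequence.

Computing terms: x(1) = 7; x(2) = 10; x(3) = 2; x(4) = 0; x(5) = 10.
Since x(5) = x(2) = 10, the sequence is eventually periodic: after a pre-period of length 1 it cycles with period 3.

3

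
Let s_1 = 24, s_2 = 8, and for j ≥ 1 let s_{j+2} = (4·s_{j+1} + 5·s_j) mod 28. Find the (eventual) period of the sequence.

s_1 = 24; s_2 = 8; s_3 = 12; s_4 = 4; s_5 = 20; s_6 = 16; s_7 = 24; s_8 = 8.
The sequence repeats with period 6.

6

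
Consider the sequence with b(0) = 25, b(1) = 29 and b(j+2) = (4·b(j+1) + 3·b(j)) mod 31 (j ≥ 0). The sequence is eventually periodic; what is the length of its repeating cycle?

We have b(0) = 25; b(1) = 29; b(2) = 5; b(3) = 14; b(4) = 9; b(5) = 16; b(6) = 29; b(7) = 9; b(8) = 30; b(9) = 23; b(10) = 27; b(11) = 22; b(12) = 14; b(13) = 29; b(14) = 3; b(15) = 6; b(16) = 2; b(17) = 26; b(18) = 17; b(19) = 22; b(20) = 15; b(21) = 2; b(22) = 22; b(23) = 1; b(24) = 8; b(25) = 4; b(26) = 9; b(27) = 17; b(28) = 2; b(29) = 28; b(30) = 25; b(31) = 29.
The sequence repeats with period 30.

30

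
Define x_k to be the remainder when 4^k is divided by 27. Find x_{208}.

x_1 = 4,  x_2 = 16,  x_3 = 10,  x_4 = 13,  x_5 = 25,  x_6 = 19,  x_7 = 22,  x_8 = 7,  x_9 = 1,  x_{10} = 4.
Since x_{10} = x_1 = 4, the sequence is periodic with period 9.
(208 - 1) mod 9 = 0, so x_{208} = x_1 = 4.

4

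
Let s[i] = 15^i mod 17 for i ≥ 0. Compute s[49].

s[0] = 1; s[1] = 15; s[2] = 4; s[3] = 9; s[4] = 16; s[5] = 2; s[6] = 13; s[7] = 8; s[8] = 1.
The sequence repeats with period 8.
(49 - 0) mod 8 = 1, so s[49] = s[1] = 15.

15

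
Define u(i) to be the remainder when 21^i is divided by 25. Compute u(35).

u(1) = 21, u(2) = 16, u(3) = 11, u(4) = 6, u(5) = 1, u(6) = 21.
Since u(6) = u(1) = 21, the sequence is periodic with period 5.
So u(35) = u(1 + ((35-1) mod 5)) = u(5) = 1.

1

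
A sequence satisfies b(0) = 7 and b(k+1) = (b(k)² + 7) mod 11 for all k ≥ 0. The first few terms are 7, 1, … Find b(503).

Computing terms: b(0) = 7,  b(1) = 1,  b(2) = 8,  b(3) = 5,  b(4) = 10,  b(5) = 8.
Since b(5) = b(2) = 8, the sequence is eventually periodic: after a pre-period of length 2 it cycles with period 3.
For k ≥ 2, b(k) depends only on (k - 2) mod 3. (503 - 2) mod 3 = 0, so b(503) = b(2) = 8.

8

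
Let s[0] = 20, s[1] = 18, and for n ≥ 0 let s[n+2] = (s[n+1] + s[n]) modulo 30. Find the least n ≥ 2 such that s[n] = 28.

22

Computing terms: s[0] = 20,  s[1] = 18,  s[2] = 8,  s[3] = 26,  s[4] = 4,  s[5] = 0,  s[6] = 4,  s[7] = 4,  s[8] = 8,  s[9] = 12,  s[10] = 20,  s[11] = 2,  s[12] = 22,  s[13] = 24,  s[14] = 16,  s[15] = 10,  s[16] = 26,  s[17] = 6,  s[18] = 2,  s[19] = 8,  s[20] = 10,  s[21] = 18,  s[22] = 28,  s[23] = 16,  s[24] = 14,  s[25] = 0,  s[26] = 14,  s[27] = 14,  s[28] = 28,  s[29] = 12,  s[30] = 10,  s[31] = 22,  s[32] = 2,  s[33] = 24,  s[34] = 26,  s[35] = 20,  s[36] = 16,  s[37] = 6,  s[38] = 22,  s[39] = 28,  s[40] = 20,  s[41] = 18.
The sequence repeats with period 40.
The value 28 first appears (with n ≥ 2) at s[22].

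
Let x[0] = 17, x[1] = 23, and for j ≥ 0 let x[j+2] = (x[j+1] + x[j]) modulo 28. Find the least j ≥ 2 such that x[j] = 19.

4

Computing terms: x[0] = 17, x[1] = 23, x[2] = 12, x[3] = 7, x[4] = 19, x[5] = 26, x[6] = 17, x[7] = 15, x[8] = 4, x[9] = 19, x[10] = 23, x[11] = 14, x[12] = 9, x[13] = 23, x[14] = 4, x[15] = 27, x[16] = 3, x[17] = 2, x[18] = 5, x[19] = 7, x[20] = 12, x[21] = 19, x[22] = 3, x[23] = 22, x[24] = 25, x[25] = 19, x[26] = 16, x[27] = 7, x[28] = 23, x[29] = 2, x[30] = 25, x[31] = 27, x[32] = 24, x[33] = 23, x[34] = 19, x[35] = 14, x[36] = 5, x[37] = 19, x[38] = 24, x[39] = 15, x[40] = 11, x[41] = 26, x[42] = 9, x[43] = 7, x[44] = 16, x[45] = 23, x[46] = 11, x[47] = 6, x[48] = 17, x[49] = 23.
The sequence repeats with period 48.
The value 19 first appears (with j ≥ 2) at x[4].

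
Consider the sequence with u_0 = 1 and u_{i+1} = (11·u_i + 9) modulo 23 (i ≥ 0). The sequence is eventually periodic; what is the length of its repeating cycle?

u_0 = 1; u_1 = 20; u_2 = 22; u_3 = 21; u_4 = 10; u_5 = 4; u_6 = 7; u_7 = 17; u_8 = 12; u_9 = 3; u_{10} = 19; u_{11} = 11; u_{12} = 15; u_{13} = 13; u_{14} = 14; u_{15} = 2; u_{16} = 8; u_{17} = 5; u_{18} = 18; u_{19} = 0; u_{20} = 9; u_{21} = 16; u_{22} = 1.
The sequence repeats with period 22.

22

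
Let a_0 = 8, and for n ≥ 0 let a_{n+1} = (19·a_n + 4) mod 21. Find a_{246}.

8

We have a_0 = 8; a_1 = 9; a_2 = 7; a_3 = 11; a_4 = 3; a_5 = 19; a_6 = 8.
Since a_6 = a_0 = 8, the sequence is periodic with period 6.
(246 - 0) mod 6 = 0, so a_{246} = a_0 = 8.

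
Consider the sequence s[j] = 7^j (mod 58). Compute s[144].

Computing terms: s[1] = 7,  s[2] = 49,  s[3] = 53,  s[4] = 23,  s[5] = 45,  s[6] = 25,  s[7] = 1,  s[8] = 7.
Since s[8] = s[1] = 7, the sequence is periodic with period 7.
So s[144] = s[1 + ((144-1) mod 7)] = s[4] = 23.

23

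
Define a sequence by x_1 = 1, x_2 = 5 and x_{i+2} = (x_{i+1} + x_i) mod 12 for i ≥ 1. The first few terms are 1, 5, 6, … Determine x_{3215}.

9

Listing terms: x_1 = 1,  x_2 = 5,  x_3 = 6,  x_4 = 11,  x_5 = 5,  x_6 = 4,  x_7 = 9,  x_8 = 1,  x_9 = 10,  x_{10} = 11,  x_{11} = 9,  x_{12} = 8,  x_{13} = 5,  x_{14} = 1,  x_{15} = 6,  x_{16} = 7,  x_{17} = 1,  x_{18} = 8,  x_{19} = 9,  x_{20} = 5,  x_{21} = 2,  x_{22} = 7,  x_{23} = 9,  x_{24} = 4,  x_{25} = 1,  x_{26} = 5.
Since (x_{25}, x_{26}) = (x_1, x_2) = (1, 5) (two consecutive terms determine the rest), the sequence is periodic with period 24.
(3215 - 1) mod 24 = 22, so x_{3215} = x_{23} = 9.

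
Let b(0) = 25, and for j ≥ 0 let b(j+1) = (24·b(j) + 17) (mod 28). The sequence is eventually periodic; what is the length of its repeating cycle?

Computing terms: b(0) = 25, b(1) = 1, b(2) = 13, b(3) = 21, b(4) = 17, b(5) = 5, b(6) = 25.
Since b(6) = b(0) = 25, the sequence is periodic with period 6.

6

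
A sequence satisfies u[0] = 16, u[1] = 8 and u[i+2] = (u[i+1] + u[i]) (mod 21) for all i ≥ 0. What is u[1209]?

We have u[0] = 16; u[1] = 8; u[2] = 3; u[3] = 11; u[4] = 14; u[5] = 4; u[6] = 18; u[7] = 1; u[8] = 19; u[9] = 20; u[10] = 18; u[11] = 17; u[12] = 14; u[13] = 10; u[14] = 3; u[15] = 13; u[16] = 16; u[17] = 8.
The sequence repeats with period 16.
So u[1209] = u[0 + ((1209-0) mod 16)] = u[9] = 20.

20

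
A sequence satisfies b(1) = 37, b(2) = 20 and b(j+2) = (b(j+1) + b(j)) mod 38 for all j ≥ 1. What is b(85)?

17

We have b(1) = 37, b(2) = 20, b(3) = 19, b(4) = 1, b(5) = 20, b(6) = 21, b(7) = 3, b(8) = 24, b(9) = 27, b(10) = 13, b(11) = 2, b(12) = 15, b(13) = 17, b(14) = 32, b(15) = 11, b(16) = 5, b(17) = 16, b(18) = 21, b(19) = 37, b(20) = 20.
The sequence repeats with period 18.
So b(85) = b(1 + ((85-1) mod 18)) = b(13) = 17.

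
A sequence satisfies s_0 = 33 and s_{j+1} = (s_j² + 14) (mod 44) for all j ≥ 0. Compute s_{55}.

19

s_0 = 33, s_1 = 3, s_2 = 23, s_3 = 15, s_4 = 19, s_5 = 23.
Since s_5 = s_2 = 23, the sequence is eventually periodic: after a pre-period of length 2 it cycles with period 3.
For j ≥ 2, s_j depends only on (j - 2) mod 3. (55 - 2) mod 3 = 2, so s_{55} = s_4 = 19.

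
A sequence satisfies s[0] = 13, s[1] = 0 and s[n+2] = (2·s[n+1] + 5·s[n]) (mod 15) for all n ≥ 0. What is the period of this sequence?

3

We have s[0] = 13; s[1] = 0; s[2] = 5; s[3] = 10; s[4] = 0; s[5] = 5.
Since (s[4], s[5]) = (s[1], s[2]) = (0, 5) (two consecutive terms determine the rest), the sequence is eventually periodic: after a pre-period of length 1 it cycles with period 3.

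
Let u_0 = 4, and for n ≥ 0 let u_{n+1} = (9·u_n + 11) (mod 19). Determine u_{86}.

11

We have u_0 = 4, u_1 = 9, u_2 = 16, u_3 = 3, u_4 = 0, u_5 = 11, u_6 = 15, u_7 = 13, u_8 = 14, u_9 = 4.
The sequence repeats with period 9.
So u_{86} = u_{0 + ((86-0) mod 9)} = u_5 = 11.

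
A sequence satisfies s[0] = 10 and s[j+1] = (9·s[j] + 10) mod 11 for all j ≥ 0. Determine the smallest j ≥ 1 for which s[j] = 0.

We have s[0] = 10; s[1] = 1; s[2] = 8; s[3] = 5; s[4] = 0; s[5] = 10.
The sequence repeats with period 5.
The value 0 first appears (with j ≥ 1) at s[4].

4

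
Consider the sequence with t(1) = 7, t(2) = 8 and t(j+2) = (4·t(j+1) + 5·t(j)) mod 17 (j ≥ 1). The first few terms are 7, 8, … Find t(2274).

Listing terms: t(1) = 7, t(2) = 8, t(3) = 16, t(4) = 2, t(5) = 3, t(6) = 5, t(7) = 1, t(8) = 12, t(9) = 2, t(10) = 0, t(11) = 10, t(12) = 6, t(13) = 6, t(14) = 3, t(15) = 8, t(16) = 13, t(17) = 7, t(18) = 8.
The sequence repeats with period 16.
(2274 - 1) mod 16 = 1, so t(2274) = t(2) = 8.

8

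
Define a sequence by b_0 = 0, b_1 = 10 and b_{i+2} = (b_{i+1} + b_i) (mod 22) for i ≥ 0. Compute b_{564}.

8

We have b_0 = 0,  b_1 = 10,  b_2 = 10,  b_3 = 20,  b_4 = 8,  b_5 = 6,  b_6 = 14,  b_7 = 20,  b_8 = 12,  b_9 = 10,  b_{10} = 0,  b_{11} = 10.
Since (b_{10}, b_{11}) = (b_0, b_1) = (0, 10) (two consecutive terms determine the rest), the sequence is periodic with period 10.
So b_{564} = b_{0 + ((564-0) mod 10)} = b_4 = 8.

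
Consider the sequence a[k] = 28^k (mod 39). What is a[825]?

a[1] = 28, a[2] = 4, a[3] = 34, a[4] = 16, a[5] = 19, a[6] = 25, a[7] = 37, a[8] = 22, a[9] = 31, a[10] = 10, a[11] = 7, a[12] = 1, a[13] = 28.
Since a[13] = a[1] = 28, the sequence is periodic with period 12.
(825 - 1) mod 12 = 8, so a[825] = a[9] = 31.

31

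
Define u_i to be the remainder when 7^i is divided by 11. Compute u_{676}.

4

Listing terms: u_0 = 1,  u_1 = 7,  u_2 = 5,  u_3 = 2,  u_4 = 3,  u_5 = 10,  u_6 = 4,  u_7 = 6,  u_8 = 9,  u_9 = 8,  u_{10} = 1.
Since u_{10} = u_0 = 1, the sequence is periodic with period 10.
(676 - 0) mod 10 = 6, so u_{676} = u_6 = 4.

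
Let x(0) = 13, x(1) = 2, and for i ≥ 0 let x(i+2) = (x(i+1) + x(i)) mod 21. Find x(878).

3

x(0) = 13,  x(1) = 2,  x(2) = 15,  x(3) = 17,  x(4) = 11,  x(5) = 7,  x(6) = 18,  x(7) = 4,  x(8) = 1,  x(9) = 5,  x(10) = 6,  x(11) = 11,  x(12) = 17,  x(13) = 7,  x(14) = 3,  x(15) = 10,  x(16) = 13,  x(17) = 2.
The sequence repeats with period 16.
(878 - 0) mod 16 = 14, so x(878) = x(14) = 3.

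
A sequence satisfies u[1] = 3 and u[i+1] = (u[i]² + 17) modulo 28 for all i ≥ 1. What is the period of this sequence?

Listing terms: u[1] = 3,  u[2] = 26,  u[3] = 21,  u[4] = 10,  u[5] = 5,  u[6] = 14,  u[7] = 17,  u[8] = 26.
Since u[8] = u[2] = 26, the sequence is eventually periodic: after a pre-period of length 1 it cycles with period 6.

6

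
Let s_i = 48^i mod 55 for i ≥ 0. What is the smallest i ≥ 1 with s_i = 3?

9

Listing terms: s_0 = 1, s_1 = 48, s_2 = 49, s_3 = 42, s_4 = 36, s_5 = 23, s_6 = 4, s_7 = 27, s_8 = 31, s_9 = 3, s_{10} = 34, s_{11} = 37, s_{12} = 16, s_{13} = 53, s_{14} = 14, s_{15} = 12, s_{16} = 26, s_{17} = 38, s_{18} = 9, s_{19} = 47, s_{20} = 1.
The sequence repeats with period 20.
The value 3 first appears (with i ≥ 1) at s_9.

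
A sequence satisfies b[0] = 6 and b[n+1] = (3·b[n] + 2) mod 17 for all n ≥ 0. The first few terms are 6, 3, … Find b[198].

Listing terms: b[0] = 6,  b[1] = 3,  b[2] = 11,  b[3] = 1,  b[4] = 5,  b[5] = 0,  b[6] = 2,  b[7] = 8,  b[8] = 9,  b[9] = 12,  b[10] = 4,  b[11] = 14,  b[12] = 10,  b[13] = 15,  b[14] = 13,  b[15] = 7,  b[16] = 6.
Since b[16] = b[0] = 6, the sequence is periodic with period 16.
(198 - 0) mod 16 = 6, so b[198] = b[6] = 2.

2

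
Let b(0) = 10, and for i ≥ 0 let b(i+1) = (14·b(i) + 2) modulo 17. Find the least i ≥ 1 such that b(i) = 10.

16

b(0) = 10; b(1) = 6; b(2) = 1; b(3) = 16; b(4) = 5; b(5) = 4; b(6) = 7; b(7) = 15; b(8) = 8; b(9) = 12; b(10) = 0; b(11) = 2; b(12) = 13; b(13) = 14; b(14) = 11; b(15) = 3; b(16) = 10.
The sequence repeats with period 16.
The value 10 next appears (with i ≥ 1) at b(16).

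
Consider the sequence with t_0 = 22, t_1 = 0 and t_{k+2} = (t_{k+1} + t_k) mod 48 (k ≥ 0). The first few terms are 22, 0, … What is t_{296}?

We have t_0 = 22, t_1 = 0, t_2 = 22, t_3 = 22, t_4 = 44, t_5 = 18, t_6 = 14, t_7 = 32, t_8 = 46, t_9 = 30, t_{10} = 28, t_{11} = 10, t_{12} = 38, t_{13} = 0, t_{14} = 38, t_{15} = 38, t_{16} = 28, t_{17} = 18, t_{18} = 46, t_{19} = 16, t_{20} = 14, t_{21} = 30, t_{22} = 44, t_{23} = 26, t_{24} = 22, t_{25} = 0.
Since (t_{24}, t_{25}) = (t_0, t_1) = (22, 0) (two consecutive terms determine the rest), the sequence is periodic with period 24.
(296 - 0) mod 24 = 8, so t_{296} = t_8 = 46.

46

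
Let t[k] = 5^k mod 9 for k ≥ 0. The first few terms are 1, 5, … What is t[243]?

We have t[0] = 1, t[1] = 5, t[2] = 7, t[3] = 8, t[4] = 4, t[5] = 2, t[6] = 1.
Since t[6] = t[0] = 1, the sequence is periodic with period 6.
(243 - 0) mod 6 = 3, so t[243] = t[3] = 8.

8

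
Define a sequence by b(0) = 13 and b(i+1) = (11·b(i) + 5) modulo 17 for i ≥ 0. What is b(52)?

We have b(0) = 13; b(1) = 12; b(2) = 1; b(3) = 16; b(4) = 11; b(5) = 7; b(6) = 14; b(7) = 6; b(8) = 3; b(9) = 4; b(10) = 15; b(11) = 0; b(12) = 5; b(13) = 9; b(14) = 2; b(15) = 10; b(16) = 13.
The sequence repeats with period 16.
So b(52) = b(0 + ((52-0) mod 16)) = b(4) = 11.

11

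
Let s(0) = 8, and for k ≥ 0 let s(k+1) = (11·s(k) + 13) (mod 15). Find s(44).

5

We have s(0) = 8, s(1) = 11, s(2) = 14, s(3) = 2, s(4) = 5, s(5) = 8.
Since s(5) = s(0) = 8, the sequence is periodic with period 5.
(44 - 0) mod 5 = 4, so s(44) = s(4) = 5.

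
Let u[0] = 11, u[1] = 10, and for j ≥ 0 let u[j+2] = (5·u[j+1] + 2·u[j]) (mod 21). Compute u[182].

12

Computing terms: u[0] = 11; u[1] = 10; u[2] = 9; u[3] = 2; u[4] = 7; u[5] = 18; u[6] = 20; u[7] = 10; u[8] = 6; u[9] = 8; u[10] = 10; u[11] = 3; u[12] = 14; u[13] = 13; u[14] = 9; u[15] = 8; u[16] = 16; u[17] = 12; u[18] = 8; u[19] = 1; u[20] = 0; u[21] = 2; u[22] = 10; u[23] = 12; u[24] = 17; u[25] = 4; u[26] = 12; u[27] = 5; u[28] = 7; u[29] = 3; u[30] = 8; u[31] = 4; u[32] = 15; u[33] = 20; u[34] = 4; u[35] = 18; u[36] = 14; u[37] = 1; u[38] = 12; u[39] = 20; u[40] = 19; u[41] = 9; u[42] = 20; u[43] = 13; u[44] = 0; u[45] = 5; u[46] = 4; u[47] = 9; u[48] = 11; u[49] = 10.
The sequence repeats with period 48.
(182 - 0) mod 48 = 38, so u[182] = u[38] = 12.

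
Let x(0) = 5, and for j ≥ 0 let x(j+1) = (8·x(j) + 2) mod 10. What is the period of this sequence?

4

Listing terms: x(0) = 5, x(1) = 2, x(2) = 8, x(3) = 6, x(4) = 0, x(5) = 2.
Since x(5) = x(1) = 2, the sequence is eventually periodic: after a pre-period of length 1 it cycles with period 4.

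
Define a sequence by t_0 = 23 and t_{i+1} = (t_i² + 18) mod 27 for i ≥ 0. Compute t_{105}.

25

We have t_0 = 23; t_1 = 7; t_2 = 13; t_3 = 25; t_4 = 22; t_5 = 16; t_6 = 4; t_7 = 7.
Since t_7 = t_1 = 7, the sequence is eventually periodic: after a pre-period of length 1 it cycles with period 6.
For i ≥ 1, t_i depends only on (i - 1) mod 6. (105 - 1) mod 6 = 2, so t_{105} = t_3 = 25.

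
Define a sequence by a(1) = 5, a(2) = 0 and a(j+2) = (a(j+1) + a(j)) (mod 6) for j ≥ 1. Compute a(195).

5

a(1) = 5,  a(2) = 0,  a(3) = 5,  a(4) = 5,  a(5) = 4,  a(6) = 3,  a(7) = 1,  a(8) = 4,  a(9) = 5,  a(10) = 3,  a(11) = 2,  a(12) = 5,  a(13) = 1,  a(14) = 0,  a(15) = 1,  a(16) = 1,  a(17) = 2,  a(18) = 3,  a(19) = 5,  a(20) = 2,  a(21) = 1,  a(22) = 3,  a(23) = 4,  a(24) = 1,  a(25) = 5,  a(26) = 0.
The sequence repeats with period 24.
So a(195) = a(1 + ((195-1) mod 24)) = a(3) = 5.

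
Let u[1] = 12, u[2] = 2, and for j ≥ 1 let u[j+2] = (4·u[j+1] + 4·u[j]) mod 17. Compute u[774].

u[1] = 12,  u[2] = 2,  u[3] = 5,  u[4] = 11,  u[5] = 13,  u[6] = 11,  u[7] = 11,  u[8] = 3,  u[9] = 5,  u[10] = 15,  u[11] = 12,  u[12] = 6,  u[13] = 4,  u[14] = 6,  u[15] = 6,  u[16] = 14,  u[17] = 12,  u[18] = 2.
The sequence repeats with period 16.
(774 - 1) mod 16 = 5, so u[774] = u[6] = 11.

11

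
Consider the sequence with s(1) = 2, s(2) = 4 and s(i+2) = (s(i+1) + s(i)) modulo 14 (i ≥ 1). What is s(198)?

Listing terms: s(1) = 2, s(2) = 4, s(3) = 6, s(4) = 10, s(5) = 2, s(6) = 12, s(7) = 0, s(8) = 12, s(9) = 12, s(10) = 10, s(11) = 8, s(12) = 4, s(13) = 12, s(14) = 2, s(15) = 0, s(16) = 2, s(17) = 2, s(18) = 4.
Since (s(17), s(18)) = (s(1), s(2)) = (2, 4) (two consecutive terms determine the rest), the sequence is periodic with period 16.
(198 - 1) mod 16 = 5, so s(198) = s(6) = 12.

12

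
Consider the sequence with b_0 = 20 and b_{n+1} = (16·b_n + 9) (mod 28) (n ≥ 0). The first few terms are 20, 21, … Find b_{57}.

Computing terms: b_0 = 20; b_1 = 21; b_2 = 9; b_3 = 13; b_4 = 21.
Since b_4 = b_1 = 21, the sequence is eventually periodic: after a pre-period of length 1 it cycles with period 3.
For n ≥ 1, b_n depends only on (n - 1) mod 3. (57 - 1) mod 3 = 2, so b_{57} = b_3 = 13.

13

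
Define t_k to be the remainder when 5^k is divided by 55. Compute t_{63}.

Listing terms: t_1 = 5; t_2 = 25; t_3 = 15; t_4 = 20; t_5 = 45; t_6 = 5.
The sequence repeats with period 5.
(63 - 1) mod 5 = 2, so t_{63} = t_3 = 15.

15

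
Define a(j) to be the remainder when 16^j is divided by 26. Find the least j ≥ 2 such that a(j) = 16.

4

Listing terms: a(1) = 16; a(2) = 22; a(3) = 14; a(4) = 16.
Since a(4) = a(1) = 16, the sequence is periodic with period 3.
The value 16 next appears (with j ≥ 2) at a(4).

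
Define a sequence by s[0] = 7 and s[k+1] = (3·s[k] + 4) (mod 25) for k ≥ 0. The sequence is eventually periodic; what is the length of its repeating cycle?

s[0] = 7; s[1] = 0; s[2] = 4; s[3] = 16; s[4] = 2; s[5] = 10; s[6] = 9; s[7] = 6; s[8] = 22; s[9] = 20; s[10] = 14; s[11] = 21; s[12] = 17; s[13] = 5; s[14] = 19; s[15] = 11; s[16] = 12; s[17] = 15; s[18] = 24; s[19] = 1; s[20] = 7.
The sequence repeats with period 20.

20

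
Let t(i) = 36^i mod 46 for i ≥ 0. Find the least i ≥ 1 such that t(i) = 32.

t(0) = 1, t(1) = 36, t(2) = 8, t(3) = 12, t(4) = 18, t(5) = 4, t(6) = 6, t(7) = 32, t(8) = 2, t(9) = 26, t(10) = 16, t(11) = 24, t(12) = 36.
Since t(12) = t(1) = 36, the sequence is eventually periodic: after a pre-period of length 1 it cycles with period 11.
The value 32 first appears (with i ≥ 1) at t(7).

7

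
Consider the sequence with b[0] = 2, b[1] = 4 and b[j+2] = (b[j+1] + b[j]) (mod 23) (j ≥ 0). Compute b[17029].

22

We have b[0] = 2, b[1] = 4, b[2] = 6, b[3] = 10, b[4] = 16, b[5] = 3, b[6] = 19, b[7] = 22, b[8] = 18, b[9] = 17, b[10] = 12, b[11] = 6, b[12] = 18, b[13] = 1, b[14] = 19, b[15] = 20, b[16] = 16, b[17] = 13, b[18] = 6, b[19] = 19, b[20] = 2, b[21] = 21, b[22] = 0, b[23] = 21, b[24] = 21, b[25] = 19, b[26] = 17, b[27] = 13, b[28] = 7, b[29] = 20, b[30] = 4, b[31] = 1, b[32] = 5, b[33] = 6, b[34] = 11, b[35] = 17, b[36] = 5, b[37] = 22, b[38] = 4, b[39] = 3, b[40] = 7, b[41] = 10, b[42] = 17, b[43] = 4, b[44] = 21, b[45] = 2, b[46] = 0, b[47] = 2, b[48] = 2, b[49] = 4.
The sequence repeats with period 48.
So b[17029] = b[0 + ((17029-0) mod 48)] = b[37] = 22.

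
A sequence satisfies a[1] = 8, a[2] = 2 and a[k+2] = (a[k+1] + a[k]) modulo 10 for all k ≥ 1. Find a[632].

Computing terms: a[1] = 8; a[2] = 2; a[3] = 0; a[4] = 2; a[5] = 2; a[6] = 4; a[7] = 6; a[8] = 0; a[9] = 6; a[10] = 6; a[11] = 2; a[12] = 8; a[13] = 0; a[14] = 8; a[15] = 8; a[16] = 6; a[17] = 4; a[18] = 0; a[19] = 4; a[20] = 4; a[21] = 8; a[22] = 2.
The sequence repeats with period 20.
(632 - 1) mod 20 = 11, so a[632] = a[12] = 8.

8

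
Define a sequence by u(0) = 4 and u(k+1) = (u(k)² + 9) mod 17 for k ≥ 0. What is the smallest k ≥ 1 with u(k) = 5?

2

We have u(0) = 4, u(1) = 8, u(2) = 5, u(3) = 0, u(4) = 9, u(5) = 5.
Since u(5) = u(2) = 5, the sequence is eventually periodic: after a pre-period of length 2 it cycles with period 3.
The value 5 first appears (with k ≥ 1) at u(2).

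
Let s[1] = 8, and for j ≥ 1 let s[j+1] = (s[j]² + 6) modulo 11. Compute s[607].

7

We have s[1] = 8; s[2] = 4; s[3] = 0; s[4] = 6; s[5] = 9; s[6] = 10; s[7] = 7; s[8] = 0.
Since s[8] = s[3] = 0, the sequence is eventually periodic: after a pre-period of length 2 it cycles with period 5.
For j ≥ 3, s[j] depends only on (j - 3) mod 5. (607 - 3) mod 5 = 4, so s[607] = s[7] = 7.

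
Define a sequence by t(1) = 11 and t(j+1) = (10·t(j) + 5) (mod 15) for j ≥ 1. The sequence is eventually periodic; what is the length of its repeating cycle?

t(1) = 11, t(2) = 10, t(3) = 0, t(4) = 5, t(5) = 10.
Since t(5) = t(2) = 10, the sequence is eventually periodic: after a pre-period of length 1 it cycles with period 3.

3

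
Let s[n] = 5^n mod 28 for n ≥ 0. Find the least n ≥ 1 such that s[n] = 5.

1

Computing terms: s[0] = 1, s[1] = 5, s[2] = 25, s[3] = 13, s[4] = 9, s[5] = 17, s[6] = 1.
Since s[6] = s[0] = 1, the sequence is periodic with period 6.
The value 5 first appears (with n ≥ 1) at s[1].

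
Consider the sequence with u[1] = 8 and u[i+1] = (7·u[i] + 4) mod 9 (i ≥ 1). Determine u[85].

u[1] = 8, u[2] = 6, u[3] = 1, u[4] = 2, u[5] = 0, u[6] = 4, u[7] = 5, u[8] = 3, u[9] = 7, u[10] = 8.
The sequence repeats with period 9.
So u[85] = u[1 + ((85-1) mod 9)] = u[4] = 2.

2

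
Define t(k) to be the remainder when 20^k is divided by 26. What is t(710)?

We have t(0) = 1; t(1) = 20; t(2) = 10; t(3) = 18; t(4) = 22; t(5) = 24; t(6) = 12; t(7) = 6; t(8) = 16; t(9) = 8; t(10) = 4; t(11) = 2; t(12) = 14; t(13) = 20.
Since t(13) = t(1) = 20, the sequence is eventually periodic: after a pre-period of length 1 it cycles with period 12.
For k ≥ 1, t(k) depends only on (k - 1) mod 12. (710 - 1) mod 12 = 1, so t(710) = t(2) = 10.

10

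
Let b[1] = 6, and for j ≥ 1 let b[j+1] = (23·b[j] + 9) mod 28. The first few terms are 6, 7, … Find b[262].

We have b[1] = 6,  b[2] = 7,  b[3] = 2,  b[4] = 27,  b[5] = 14,  b[6] = 23,  b[7] = 6.
The sequence repeats with period 6.
So b[262] = b[1 + ((262-1) mod 6)] = b[4] = 27.

27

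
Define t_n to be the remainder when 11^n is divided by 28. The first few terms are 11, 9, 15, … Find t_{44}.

9

Computing terms: t_1 = 11, t_2 = 9, t_3 = 15, t_4 = 25, t_5 = 23, t_6 = 1, t_7 = 11.
Since t_7 = t_1 = 11, the sequence is periodic with period 6.
(44 - 1) mod 6 = 1, so t_{44} = t_2 = 9.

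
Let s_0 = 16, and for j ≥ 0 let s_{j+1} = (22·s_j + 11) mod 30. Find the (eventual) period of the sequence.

s_0 = 16,  s_1 = 3,  s_2 = 17,  s_3 = 25,  s_4 = 21,  s_5 = 23,  s_6 = 7,  s_7 = 15,  s_8 = 11,  s_9 = 13,  s_{10} = 27,  s_{11} = 5,  s_{12} = 1,  s_{13} = 3.
Since s_{13} = s_1 = 3, the sequence is eventually periodic: after a pre-period of length 1 it cycles with period 12.

12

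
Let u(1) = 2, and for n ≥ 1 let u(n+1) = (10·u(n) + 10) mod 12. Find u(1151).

6

u(1) = 2,  u(2) = 6,  u(3) = 10,  u(4) = 2.
Since u(4) = u(1) = 2, the sequence is periodic with period 3.
(1151 - 1) mod 3 = 1, so u(1151) = u(2) = 6.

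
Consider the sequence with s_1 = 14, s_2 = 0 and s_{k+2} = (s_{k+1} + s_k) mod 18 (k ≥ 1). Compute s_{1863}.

4

Computing terms: s_1 = 14; s_2 = 0; s_3 = 14; s_4 = 14; s_5 = 10; s_6 = 6; s_7 = 16; s_8 = 4; s_9 = 2; s_{10} = 6; s_{11} = 8; s_{12} = 14; s_{13} = 4; s_{14} = 0; s_{15} = 4; s_{16} = 4; s_{17} = 8; s_{18} = 12; s_{19} = 2; s_{20} = 14; s_{21} = 16; s_{22} = 12; s_{23} = 10; s_{24} = 4; s_{25} = 14; s_{26} = 0.
The sequence repeats with period 24.
(1863 - 1) mod 24 = 14, so s_{1863} = s_{15} = 4.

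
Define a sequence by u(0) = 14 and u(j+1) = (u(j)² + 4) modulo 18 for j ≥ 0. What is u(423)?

We have u(0) = 14; u(1) = 2; u(2) = 8; u(3) = 14.
The sequence repeats with period 3.
So u(423) = u(0 + ((423-0) mod 3)) = u(0) = 14.

14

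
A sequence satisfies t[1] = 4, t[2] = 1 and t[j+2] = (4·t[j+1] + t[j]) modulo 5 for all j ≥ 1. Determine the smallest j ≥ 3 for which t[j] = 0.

Listing terms: t[1] = 4, t[2] = 1, t[3] = 3, t[4] = 3, t[5] = 0, t[6] = 3, t[7] = 2, t[8] = 1, t[9] = 1, t[10] = 0, t[11] = 1, t[12] = 4, t[13] = 2, t[14] = 2, t[15] = 0, t[16] = 2, t[17] = 3, t[18] = 4, t[19] = 4, t[20] = 0, t[21] = 4, t[22] = 1.
The sequence repeats with period 20.
The value 0 first appears (with j ≥ 3) at t[5].

5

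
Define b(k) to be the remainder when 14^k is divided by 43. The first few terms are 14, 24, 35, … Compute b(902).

40

Computing terms: b(1) = 14; b(2) = 24; b(3) = 35; b(4) = 17; b(5) = 23; b(6) = 21; b(7) = 36; b(8) = 31; b(9) = 4; b(10) = 13; b(11) = 10; b(12) = 11; b(13) = 25; b(14) = 6; b(15) = 41; b(16) = 15; b(17) = 38; b(18) = 16; b(19) = 9; b(20) = 40; b(21) = 1; b(22) = 14.
The sequence repeats with period 21.
So b(902) = b(1 + ((902-1) mod 21)) = b(20) = 40.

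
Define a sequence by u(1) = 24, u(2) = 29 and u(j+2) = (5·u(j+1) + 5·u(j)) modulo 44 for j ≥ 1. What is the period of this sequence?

Computing terms: u(1) = 24,  u(2) = 29,  u(3) = 1,  u(4) = 18,  u(5) = 7,  u(6) = 37,  u(7) = 0,  u(8) = 9,  u(9) = 1,  u(10) = 6,  u(11) = 35,  u(12) = 29,  u(13) = 12,  u(14) = 29,  u(15) = 29,  u(16) = 26,  u(17) = 11,  u(18) = 9,  u(19) = 12,  u(20) = 17,  u(21) = 13,  u(22) = 18,  u(23) = 23,  u(24) = 29,  u(25) = 40,  u(26) = 37,  u(27) = 33,  u(28) = 42,  u(29) = 23,  u(30) = 17,  u(31) = 24,  u(32) = 29.
The sequence repeats with period 30.

30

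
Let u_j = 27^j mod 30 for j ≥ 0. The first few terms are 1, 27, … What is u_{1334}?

Computing terms: u_0 = 1,  u_1 = 27,  u_2 = 9,  u_3 = 3,  u_4 = 21,  u_5 = 27.
Since u_5 = u_1 = 27, the sequence is eventually periodic: after a pre-period of length 1 it cycles with period 4.
For j ≥ 1, u_j depends only on (j - 1) mod 4. (1334 - 1) mod 4 = 1, so u_{1334} = u_2 = 9.

9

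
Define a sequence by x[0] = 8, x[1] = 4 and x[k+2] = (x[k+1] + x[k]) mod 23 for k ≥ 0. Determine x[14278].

Computing terms: x[0] = 8,  x[1] = 4,  x[2] = 12,  x[3] = 16,  x[4] = 5,  x[5] = 21,  x[6] = 3,  x[7] = 1,  x[8] = 4,  x[9] = 5,  x[10] = 9,  x[11] = 14,  x[12] = 0,  x[13] = 14,  x[14] = 14,  x[15] = 5,  x[16] = 19,  x[17] = 1,  x[18] = 20,  x[19] = 21,  x[20] = 18,  x[21] = 16,  x[22] = 11,  x[23] = 4,  x[24] = 15,  x[25] = 19,  x[26] = 11,  x[27] = 7,  x[28] = 18,  x[29] = 2,  x[30] = 20,  x[31] = 22,  x[32] = 19,  x[33] = 18,  x[34] = 14,  x[35] = 9,  x[36] = 0,  x[37] = 9,  x[38] = 9,  x[39] = 18,  x[40] = 4,  x[41] = 22,  x[42] = 3,  x[43] = 2,  x[44] = 5,  x[45] = 7,  x[46] = 12,  x[47] = 19,  x[48] = 8,  x[49] = 4.
The sequence repeats with period 48.
(14278 - 0) mod 48 = 22, so x[14278] = x[22] = 11.

11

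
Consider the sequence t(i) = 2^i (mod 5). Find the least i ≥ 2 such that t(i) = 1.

t(1) = 2,  t(2) = 4,  t(3) = 3,  t(4) = 1,  t(5) = 2.
The sequence repeats with period 4.
The value 1 first appears (with i ≥ 2) at t(4).

4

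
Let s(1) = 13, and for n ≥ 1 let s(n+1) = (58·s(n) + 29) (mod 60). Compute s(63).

Computing terms: s(1) = 13,  s(2) = 3,  s(3) = 23,  s(4) = 43,  s(5) = 3.
Since s(5) = s(2) = 3, the sequence is eventually periodic: after a pre-period of length 1 it cycles with period 3.
For n ≥ 2, s(n) depends only on (n - 2) mod 3. (63 - 2) mod 3 = 1, so s(63) = s(3) = 23.

23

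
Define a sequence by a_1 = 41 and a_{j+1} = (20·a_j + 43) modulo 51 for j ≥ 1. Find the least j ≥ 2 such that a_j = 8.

12

Computing terms: a_1 = 41; a_2 = 47; a_3 = 14; a_4 = 17; a_5 = 26; a_6 = 2; a_7 = 32; a_8 = 20; a_9 = 35; a_{10} = 29; a_{11} = 11; a_{12} = 8; a_{13} = 50; a_{14} = 23; a_{15} = 44; a_{16} = 5; a_{17} = 41.
Since a_{17} = a_1 = 41, the sequence is periodic with period 16.
The value 8 first appears (with j ≥ 2) at a_{12}.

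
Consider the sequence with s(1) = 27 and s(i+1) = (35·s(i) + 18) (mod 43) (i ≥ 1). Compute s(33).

19

We have s(1) = 27; s(2) = 17; s(3) = 11; s(4) = 16; s(5) = 19; s(6) = 38; s(7) = 15; s(8) = 27.
The sequence repeats with period 7.
(33 - 1) mod 7 = 4, so s(33) = s(5) = 19.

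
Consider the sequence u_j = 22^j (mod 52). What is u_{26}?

We have u_1 = 22, u_2 = 16, u_3 = 40, u_4 = 48, u_5 = 16.
Since u_5 = u_2 = 16, the sequence is eventually periodic: after a pre-period of length 1 it cycles with period 3.
For j ≥ 2, u_j depends only on (j - 2) mod 3. (26 - 2) mod 3 = 0, so u_{26} = u_2 = 16.

16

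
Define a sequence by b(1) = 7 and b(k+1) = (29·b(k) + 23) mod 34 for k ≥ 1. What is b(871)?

Computing terms: b(1) = 7,  b(2) = 22,  b(3) = 15,  b(4) = 16,  b(5) = 11,  b(6) = 2,  b(7) = 13,  b(8) = 26,  b(9) = 29,  b(10) = 14,  b(11) = 21,  b(12) = 20,  b(13) = 25,  b(14) = 0,  b(15) = 23,  b(16) = 10,  b(17) = 7.
The sequence repeats with period 16.
So b(871) = b(1 + ((871-1) mod 16)) = b(7) = 13.

13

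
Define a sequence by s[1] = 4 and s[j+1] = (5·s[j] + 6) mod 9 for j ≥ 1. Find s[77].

s[1] = 4, s[2] = 8, s[3] = 1, s[4] = 2, s[5] = 7, s[6] = 5, s[7] = 4.
Since s[7] = s[1] = 4, the sequence is periodic with period 6.
So s[77] = s[1 + ((77-1) mod 6)] = s[5] = 7.

7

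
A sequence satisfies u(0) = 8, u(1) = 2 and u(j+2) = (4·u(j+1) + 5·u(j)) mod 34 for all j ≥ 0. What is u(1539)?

Listing terms: u(0) = 8,  u(1) = 2,  u(2) = 14,  u(3) = 32,  u(4) = 28,  u(5) = 0,  u(6) = 4,  u(7) = 16,  u(8) = 16,  u(9) = 8,  u(10) = 10,  u(11) = 12,  u(12) = 30,  u(13) = 10,  u(14) = 20,  u(15) = 28,  u(16) = 8,  u(17) = 2.
The sequence repeats with period 16.
So u(1539) = u(0 + ((1539-0) mod 16)) = u(3) = 32.

32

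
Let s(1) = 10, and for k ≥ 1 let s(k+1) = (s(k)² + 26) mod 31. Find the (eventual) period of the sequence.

We have s(1) = 10; s(2) = 2; s(3) = 30; s(4) = 27; s(5) = 11; s(6) = 23; s(7) = 28; s(8) = 4; s(9) = 11.
Since s(9) = s(5) = 11, the sequence is eventually periodic: after a pre-period of length 4 it cycles with period 4.

4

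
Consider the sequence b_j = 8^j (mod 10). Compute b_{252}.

We have b_1 = 8,  b_2 = 4,  b_3 = 2,  b_4 = 6,  b_5 = 8.
The sequence repeats with period 4.
So b_{252} = b_{1 + ((252-1) mod 4)} = b_4 = 6.

6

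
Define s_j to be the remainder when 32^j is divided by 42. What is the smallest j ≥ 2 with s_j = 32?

7

Computing terms: s_1 = 32,  s_2 = 16,  s_3 = 8,  s_4 = 4,  s_5 = 2,  s_6 = 22,  s_7 = 32.
The sequence repeats with period 6.
The value 32 next appears (with j ≥ 2) at s_7.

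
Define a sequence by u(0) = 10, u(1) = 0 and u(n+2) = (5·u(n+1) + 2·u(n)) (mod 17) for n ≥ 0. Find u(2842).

3

Computing terms: u(0) = 10; u(1) = 0; u(2) = 3; u(3) = 15; u(4) = 13; u(5) = 10; u(6) = 8; u(7) = 9; u(8) = 10; u(9) = 0.
Since (u(8), u(9)) = (u(0), u(1)) = (10, 0) (two consecutive terms determine the rest), the sequence is periodic with period 8.
So u(2842) = u(0 + ((2842-0) mod 8)) = u(2) = 3.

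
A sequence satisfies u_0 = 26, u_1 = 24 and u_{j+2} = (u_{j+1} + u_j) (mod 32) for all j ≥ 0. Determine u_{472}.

u_0 = 26,  u_1 = 24,  u_2 = 18,  u_3 = 10,  u_4 = 28,  u_5 = 6,  u_6 = 2,  u_7 = 8,  u_8 = 10,  u_9 = 18,  u_{10} = 28,  u_{11} = 14,  u_{12} = 10,  u_{13} = 24,  u_{14} = 2,  u_{15} = 26,  u_{16} = 28,  u_{17} = 22,  u_{18} = 18,  u_{19} = 8,  u_{20} = 26,  u_{21} = 2,  u_{22} = 28,  u_{23} = 30,  u_{24} = 26,  u_{25} = 24.
The sequence repeats with period 24.
(472 - 0) mod 24 = 16, so u_{472} = u_{16} = 28.

28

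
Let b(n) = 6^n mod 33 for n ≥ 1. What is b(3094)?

9

Computing terms: b(1) = 6,  b(2) = 3,  b(3) = 18,  b(4) = 9,  b(5) = 21,  b(6) = 27,  b(7) = 30,  b(8) = 15,  b(9) = 24,  b(10) = 12,  b(11) = 6.
Since b(11) = b(1) = 6, the sequence is periodic with period 10.
(3094 - 1) mod 10 = 3, so b(3094) = b(4) = 9.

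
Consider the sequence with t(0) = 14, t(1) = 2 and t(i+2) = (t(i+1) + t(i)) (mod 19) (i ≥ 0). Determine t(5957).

7

Listing terms: t(0) = 14; t(1) = 2; t(2) = 16; t(3) = 18; t(4) = 15; t(5) = 14; t(6) = 10; t(7) = 5; t(8) = 15; t(9) = 1; t(10) = 16; t(11) = 17; t(12) = 14; t(13) = 12; t(14) = 7; t(15) = 0; t(16) = 7; t(17) = 7; t(18) = 14; t(19) = 2.
The sequence repeats with period 18.
(5957 - 0) mod 18 = 17, so t(5957) = t(17) = 7.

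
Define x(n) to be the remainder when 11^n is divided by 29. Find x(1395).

Computing terms: x(0) = 1,  x(1) = 11,  x(2) = 5,  x(3) = 26,  x(4) = 25,  x(5) = 14,  x(6) = 9,  x(7) = 12,  x(8) = 16,  x(9) = 2,  x(10) = 22,  x(11) = 10,  x(12) = 23,  x(13) = 21,  x(14) = 28,  x(15) = 18,  x(16) = 24,  x(17) = 3,  x(18) = 4,  x(19) = 15,  x(20) = 20,  x(21) = 17,  x(22) = 13,  x(23) = 27,  x(24) = 7,  x(25) = 19,  x(26) = 6,  x(27) = 8,  x(28) = 1.
Since x(28) = x(0) = 1, the sequence is periodic with period 28.
So x(1395) = x(0 + ((1395-0) mod 28)) = x(23) = 27.

27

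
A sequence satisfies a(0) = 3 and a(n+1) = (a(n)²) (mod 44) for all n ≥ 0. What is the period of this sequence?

We have a(0) = 3; a(1) = 9; a(2) = 37; a(3) = 5; a(4) = 25; a(5) = 9.
Since a(5) = a(1) = 9, the sequence is eventually periodic: after a pre-period of length 1 it cycles with period 4.

4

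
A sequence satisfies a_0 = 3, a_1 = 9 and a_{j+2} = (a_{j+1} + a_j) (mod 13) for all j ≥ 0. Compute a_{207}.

Computing terms: a_0 = 3; a_1 = 9; a_2 = 12; a_3 = 8; a_4 = 7; a_5 = 2; a_6 = 9; a_7 = 11; a_8 = 7; a_9 = 5; a_{10} = 12; a_{11} = 4; a_{12} = 3; a_{13} = 7; a_{14} = 10; a_{15} = 4; a_{16} = 1; a_{17} = 5; a_{18} = 6; a_{19} = 11; a_{20} = 4; a_{21} = 2; a_{22} = 6; a_{23} = 8; a_{24} = 1; a_{25} = 9; a_{26} = 10; a_{27} = 6; a_{28} = 3; a_{29} = 9.
The sequence repeats with period 28.
(207 - 0) mod 28 = 11, so a_{207} = a_{11} = 4.

4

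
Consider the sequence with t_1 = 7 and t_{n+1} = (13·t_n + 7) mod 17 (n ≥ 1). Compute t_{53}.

7

Computing terms: t_1 = 7; t_2 = 13; t_3 = 6; t_4 = 0; t_5 = 7.
Since t_5 = t_1 = 7, the sequence is periodic with period 4.
(53 - 1) mod 4 = 0, so t_{53} = t_1 = 7.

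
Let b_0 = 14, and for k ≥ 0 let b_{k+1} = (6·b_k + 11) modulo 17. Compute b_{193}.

Listing terms: b_0 = 14; b_1 = 10; b_2 = 3; b_3 = 12; b_4 = 15; b_5 = 16; b_6 = 5; b_7 = 7; b_8 = 2; b_9 = 6; b_{10} = 13; b_{11} = 4; b_{12} = 1; b_{13} = 0; b_{14} = 11; b_{15} = 9; b_{16} = 14.
Since b_{16} = b_0 = 14, the sequence is periodic with period 16.
So b_{193} = b_{0 + ((193-0) mod 16)} = b_1 = 10.

10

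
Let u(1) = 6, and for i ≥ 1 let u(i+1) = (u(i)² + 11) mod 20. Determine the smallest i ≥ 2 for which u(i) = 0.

u(1) = 6, u(2) = 7, u(3) = 0, u(4) = 11, u(5) = 12, u(6) = 15, u(7) = 16, u(8) = 7.
Since u(8) = u(2) = 7, the sequence is eventually periodic: after a pre-period of length 1 it cycles with period 6.
The value 0 first appears (with i ≥ 2) at u(3).

3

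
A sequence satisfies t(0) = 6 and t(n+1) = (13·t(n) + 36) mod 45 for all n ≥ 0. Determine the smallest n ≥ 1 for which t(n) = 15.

3

We have t(0) = 6,  t(1) = 24,  t(2) = 33,  t(3) = 15,  t(4) = 6.
Since t(4) = t(0) = 6, the sequence is periodic with period 4.
The value 15 first appears (with n ≥ 1) at t(3).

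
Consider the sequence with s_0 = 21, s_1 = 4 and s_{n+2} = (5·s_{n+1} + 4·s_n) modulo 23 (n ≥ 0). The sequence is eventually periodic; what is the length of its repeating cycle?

22

s_0 = 21; s_1 = 4; s_2 = 12; s_3 = 7; s_4 = 14; s_5 = 6; s_6 = 17; s_7 = 17; s_8 = 15; s_9 = 5; s_{10} = 16; s_{11} = 8; s_{12} = 12; s_{13} = 0; s_{14} = 2; s_{15} = 10; s_{16} = 12; s_{17} = 8; s_{18} = 19; s_{19} = 12; s_{20} = 21; s_{21} = 15; s_{22} = 21; s_{23} = 4.
The sequence repeats with period 22.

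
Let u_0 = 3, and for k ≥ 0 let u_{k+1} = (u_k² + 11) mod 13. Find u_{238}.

Computing terms: u_0 = 3, u_1 = 7, u_2 = 8, u_3 = 10, u_4 = 7.
Since u_4 = u_1 = 7, the sequence is eventually periodic: after a pre-period of length 1 it cycles with period 3.
For k ≥ 1, u_k depends only on (k - 1) mod 3. (238 - 1) mod 3 = 0, so u_{238} = u_1 = 7.

7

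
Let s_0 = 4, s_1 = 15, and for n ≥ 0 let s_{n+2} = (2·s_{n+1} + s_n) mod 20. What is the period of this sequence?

Computing terms: s_0 = 4,  s_1 = 15,  s_2 = 14,  s_3 = 3,  s_4 = 0,  s_5 = 3,  s_6 = 6,  s_7 = 15,  s_8 = 16,  s_9 = 7,  s_{10} = 10,  s_{11} = 7,  s_{12} = 4,  s_{13} = 15.
The sequence repeats with period 12.

12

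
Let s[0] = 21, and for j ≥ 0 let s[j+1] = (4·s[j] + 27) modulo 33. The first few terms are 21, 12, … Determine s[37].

Computing terms: s[0] = 21,  s[1] = 12,  s[2] = 9,  s[3] = 30,  s[4] = 15,  s[5] = 21.
The sequence repeats with period 5.
(37 - 0) mod 5 = 2, so s[37] = s[2] = 9.

9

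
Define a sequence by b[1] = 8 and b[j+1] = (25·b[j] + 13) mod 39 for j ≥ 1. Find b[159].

We have b[1] = 8,  b[2] = 18,  b[3] = 34,  b[4] = 5,  b[5] = 21,  b[6] = 31,  b[7] = 8.
The sequence repeats with period 6.
So b[159] = b[1 + ((159-1) mod 6)] = b[3] = 34.

34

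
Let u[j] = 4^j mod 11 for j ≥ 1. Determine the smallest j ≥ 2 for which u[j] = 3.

4

Computing terms: u[1] = 4, u[2] = 5, u[3] = 9, u[4] = 3, u[5] = 1, u[6] = 4.
The sequence repeats with period 5.
The value 3 first appears (with j ≥ 2) at u[4].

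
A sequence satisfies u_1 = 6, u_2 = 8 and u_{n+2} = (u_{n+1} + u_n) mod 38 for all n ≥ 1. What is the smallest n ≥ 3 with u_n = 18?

Listing terms: u_1 = 6, u_2 = 8, u_3 = 14, u_4 = 22, u_5 = 36, u_6 = 20, u_7 = 18, u_8 = 0, u_9 = 18, u_{10} = 18, u_{11} = 36, u_{12} = 16, u_{13} = 14, u_{14} = 30, u_{15} = 6, u_{16} = 36, u_{17} = 4, u_{18} = 2, u_{19} = 6, u_{20} = 8.
Since (u_{19}, u_{20}) = (u_1, u_2) = (6, 8) (two consecutive terms determine the rest), the sequence is periodic with period 18.
The value 18 first appears (with n ≥ 3) at u_7.

7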